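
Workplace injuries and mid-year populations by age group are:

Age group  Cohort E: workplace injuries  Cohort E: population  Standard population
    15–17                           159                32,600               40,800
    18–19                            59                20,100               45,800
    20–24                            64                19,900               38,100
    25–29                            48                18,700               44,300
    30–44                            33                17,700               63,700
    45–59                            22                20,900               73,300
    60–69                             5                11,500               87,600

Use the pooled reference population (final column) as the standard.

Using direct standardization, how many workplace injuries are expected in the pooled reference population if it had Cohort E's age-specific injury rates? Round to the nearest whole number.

804

Age-specific rates per 10,000 for Cohort E: 48.77, 29.35, 32.16, 25.67, 18.64, 10.53, 4.35.
Expected workplace injuries = Σ (standard pop × age-specific rate ÷ 10,000)
= 40,800×48.77/10,000 + 45,800×29.35/10,000 + 38,100×32.16/10,000 + 44,300×25.67/10,000 + 63,700×18.64/10,000 + 73,300×10.53/10,000 + 87,600×4.35/10,000
= 198.99 + 134.44 + 122.53 + 113.71 + 118.76 + 77.16 + 38.09 = 803.68.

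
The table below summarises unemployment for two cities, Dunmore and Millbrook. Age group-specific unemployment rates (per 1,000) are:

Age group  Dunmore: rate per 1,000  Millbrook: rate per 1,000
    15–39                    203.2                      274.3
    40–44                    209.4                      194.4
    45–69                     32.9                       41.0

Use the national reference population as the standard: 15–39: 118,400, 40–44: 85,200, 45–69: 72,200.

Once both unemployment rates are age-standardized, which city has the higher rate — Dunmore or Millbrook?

Standard total = 275,800; weights = 0.4293, 0.3089, 0.2618.
Dunmore: 0.4293×203.2 + 0.3089×209.4 + 0.2618×32.9 = 160.5335 per 1,000.
Millbrook: 0.4293×274.3 + 0.3089×194.4 + 0.2618×41.0 = 188.5431 per 1,000.

Millbrook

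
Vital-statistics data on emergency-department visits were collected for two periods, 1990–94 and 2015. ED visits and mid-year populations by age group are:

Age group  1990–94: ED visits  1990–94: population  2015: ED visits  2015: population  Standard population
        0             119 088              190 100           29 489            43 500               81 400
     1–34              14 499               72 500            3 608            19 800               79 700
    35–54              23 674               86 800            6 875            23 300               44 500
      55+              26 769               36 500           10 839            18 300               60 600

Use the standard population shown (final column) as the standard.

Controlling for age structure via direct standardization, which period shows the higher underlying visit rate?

Age-specific rates per 1 000 for 1990–94: 626.449, 199.986, 272.742, 733.397.
For 2015: 677.908, 182.222, 295.064, 592.295.
Standard total = 266 200; weights = 0.3058, 0.2994, 0.1672, 0.2276.
1990–94: 0.3058×626.449 + 0.2994×199.986 + 0.1672×272.742 + 0.2276×733.397 = 463.9848 per 1 000.
2015: 0.3058×677.908 + 0.2994×182.222 + 0.1672×295.064 + 0.2276×592.295 = 446.0115 per 1 000.
The crude rates (476.89 vs 484.38) would put 2015 higher, but that reflects its age composition; once standardized to a common age structure, 1990–94 has the higher underlying rate.

1990–94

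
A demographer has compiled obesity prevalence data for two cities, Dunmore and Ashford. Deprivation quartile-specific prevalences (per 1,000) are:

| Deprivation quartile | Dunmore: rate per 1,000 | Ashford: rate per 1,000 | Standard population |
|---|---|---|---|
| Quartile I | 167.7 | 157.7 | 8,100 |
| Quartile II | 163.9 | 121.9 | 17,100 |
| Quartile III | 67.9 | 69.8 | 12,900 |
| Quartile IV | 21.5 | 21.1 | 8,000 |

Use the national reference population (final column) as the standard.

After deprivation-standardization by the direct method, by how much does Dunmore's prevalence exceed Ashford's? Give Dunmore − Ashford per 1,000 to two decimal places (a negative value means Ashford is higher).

16.87

Standard total = 46,100; weights = 0.1757, 0.3709, 0.2798, 0.1735.
Dunmore: 0.1757×167.7 + 0.3709×163.9 + 0.2798×67.9 + 0.1735×21.5 = 112.9928 per 1,000.
Ashford: 0.1757×157.7 + 0.3709×121.9 + 0.2798×69.8 + 0.1735×21.1 = 96.1189 per 1,000.
Difference = 112.9928 − 96.1189 = 16.8740.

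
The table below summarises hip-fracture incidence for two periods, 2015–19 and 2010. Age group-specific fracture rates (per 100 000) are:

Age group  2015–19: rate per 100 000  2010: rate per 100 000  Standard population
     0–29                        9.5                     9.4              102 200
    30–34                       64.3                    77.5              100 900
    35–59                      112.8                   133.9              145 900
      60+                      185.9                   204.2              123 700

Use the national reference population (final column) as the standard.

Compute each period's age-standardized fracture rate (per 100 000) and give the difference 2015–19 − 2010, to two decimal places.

Standard total = 472 700; weights = 0.2162, 0.2135, 0.3087, 0.2617.
2015–19: 0.2162×9.5 + 0.2135×64.3 + 0.3087×112.8 + 0.2617×185.9 = 99.2429 per 100 000.
2010: 0.2162×9.4 + 0.2135×77.5 + 0.3087×133.9 + 0.2617×204.2 = 113.3403 per 100 000.
Difference = 99.2429 − 113.3403 = -14.0974.

-14.10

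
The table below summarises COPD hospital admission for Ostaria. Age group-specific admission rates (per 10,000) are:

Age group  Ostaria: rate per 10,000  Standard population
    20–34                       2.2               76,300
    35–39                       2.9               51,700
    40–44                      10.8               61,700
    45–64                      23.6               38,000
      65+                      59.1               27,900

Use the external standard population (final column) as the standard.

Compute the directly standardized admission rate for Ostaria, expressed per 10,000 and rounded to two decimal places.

Standard total = 255,600; weights = 0.2985, 0.2023, 0.2414, 0.1487, 0.1092.
Standardized rate: 0.2985×2.2 + 0.2023×2.9 + 0.2414×10.8 + 0.1487×23.6 + 0.1092×59.1 = 13.8100 per 10,000.

13.81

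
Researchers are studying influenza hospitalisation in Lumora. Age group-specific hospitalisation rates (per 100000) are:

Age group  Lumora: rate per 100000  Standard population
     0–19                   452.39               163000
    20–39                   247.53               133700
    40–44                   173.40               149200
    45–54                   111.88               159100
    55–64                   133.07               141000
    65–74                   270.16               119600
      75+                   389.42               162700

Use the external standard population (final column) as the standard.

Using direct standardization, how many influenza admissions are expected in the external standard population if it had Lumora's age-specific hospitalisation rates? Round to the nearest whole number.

Expected influenza admissions = Σ (standard pop × age-specific rate ÷ 100000)
= 163000×452.39/100000 + 133700×247.53/100000 + 149200×173.40/100000 + 159100×111.88/100000 + 141000×133.07/100000 + 119600×270.16/100000 + 162700×389.42/100000
= 737.40 + 330.95 + 258.71 + 178.00 + 187.63 + 323.11 + 633.59 = 2649.38.

2649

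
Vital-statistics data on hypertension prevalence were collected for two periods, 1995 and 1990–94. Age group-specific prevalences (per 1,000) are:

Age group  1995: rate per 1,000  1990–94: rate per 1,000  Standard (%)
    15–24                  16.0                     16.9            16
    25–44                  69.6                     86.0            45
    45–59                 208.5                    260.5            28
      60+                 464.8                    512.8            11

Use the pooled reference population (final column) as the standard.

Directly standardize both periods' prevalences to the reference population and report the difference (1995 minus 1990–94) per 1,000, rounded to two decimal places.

Standard weights: 0.16, 0.45, 0.28, 0.11.
1995: 0.1600×16.0 + 0.4500×69.6 + 0.2800×208.5 + 0.1100×464.8 = 143.3880 per 1,000.
1990–94: 0.1600×16.9 + 0.4500×86.0 + 0.2800×260.5 + 0.1100×512.8 = 170.7520 per 1,000.
Difference = 143.3880 − 170.7520 = -27.3640.

-27.36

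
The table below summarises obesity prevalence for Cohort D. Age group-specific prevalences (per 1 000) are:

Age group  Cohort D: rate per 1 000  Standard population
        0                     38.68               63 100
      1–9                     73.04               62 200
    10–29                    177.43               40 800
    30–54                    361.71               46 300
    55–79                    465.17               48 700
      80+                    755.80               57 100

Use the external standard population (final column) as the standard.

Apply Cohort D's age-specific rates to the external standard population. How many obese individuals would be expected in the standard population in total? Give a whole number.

Expected obese individuals = Σ (standard pop × age-specific rate ÷ 1 000)
= 63 100×38.68/1 000 + 62 200×73.04/1 000 + 40 800×177.43/1 000 + 46 300×361.71/1 000 + 48 700×465.17/1 000 + 57 100×755.80/1 000
= 2440.71 + 4543.09 + 7239.14 + 16747.17 + 22653.78 + 43156.18 = 96780.07.

96780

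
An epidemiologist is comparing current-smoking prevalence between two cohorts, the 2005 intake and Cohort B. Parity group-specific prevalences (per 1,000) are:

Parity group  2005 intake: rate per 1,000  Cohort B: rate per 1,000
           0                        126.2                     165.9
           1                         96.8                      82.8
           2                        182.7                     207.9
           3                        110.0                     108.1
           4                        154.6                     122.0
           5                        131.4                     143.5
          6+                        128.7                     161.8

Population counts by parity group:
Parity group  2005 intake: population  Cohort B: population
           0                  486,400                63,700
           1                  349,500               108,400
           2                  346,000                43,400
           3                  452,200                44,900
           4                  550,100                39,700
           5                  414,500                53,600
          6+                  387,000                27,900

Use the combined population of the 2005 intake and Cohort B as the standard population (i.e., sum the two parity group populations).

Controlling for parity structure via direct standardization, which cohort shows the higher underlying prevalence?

Cohort B

Combined standard total = 3,367,300; weights = 0.1634, 0.1360, 0.1156, 0.1476, 0.1752, 0.1390, 0.1232.
The 2005 intake: 0.1634×126.2 + 0.1360×96.8 + 0.1156×182.7 + 0.1476×110.0 + 0.1752×154.6 + 0.1390×131.4 + 0.1232×128.7 = 132.3496 per 1,000.
Cohort B: 0.1634×165.9 + 0.1360×82.8 + 0.1156×207.9 + 0.1476×108.1 + 0.1752×122.0 + 0.1390×143.5 + 0.1232×161.8 = 139.6155 per 1,000.
The crude rates (133.13 vs 132.26) would put the 2005 intake higher, but that reflects its parity composition; once standardized to a common parity structure, Cohort B has the higher underlying rate.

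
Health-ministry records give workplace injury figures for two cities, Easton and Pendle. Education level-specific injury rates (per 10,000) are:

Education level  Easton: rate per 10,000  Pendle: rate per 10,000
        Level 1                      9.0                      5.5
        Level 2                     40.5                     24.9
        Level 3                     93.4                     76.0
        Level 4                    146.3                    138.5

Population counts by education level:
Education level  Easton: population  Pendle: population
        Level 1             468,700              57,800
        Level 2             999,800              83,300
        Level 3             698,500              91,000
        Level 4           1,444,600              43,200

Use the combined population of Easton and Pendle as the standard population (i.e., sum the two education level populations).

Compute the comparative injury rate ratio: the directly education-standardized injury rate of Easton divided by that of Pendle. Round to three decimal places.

Combined standard total = 3,886,900; weights = 0.1355, 0.2787, 0.2031, 0.3828.
Easton: 0.1355×9.0 + 0.2787×40.5 + 0.2031×93.4 + 0.3828×146.3 = 87.4755 per 10,000.
Pendle: 0.1355×5.5 + 0.2787×24.9 + 0.2031×76.0 + 0.3828×138.5 = 76.1345 per 10,000.
Ratio = 87.4755 ÷ 76.1345 = 1.14896.

1.149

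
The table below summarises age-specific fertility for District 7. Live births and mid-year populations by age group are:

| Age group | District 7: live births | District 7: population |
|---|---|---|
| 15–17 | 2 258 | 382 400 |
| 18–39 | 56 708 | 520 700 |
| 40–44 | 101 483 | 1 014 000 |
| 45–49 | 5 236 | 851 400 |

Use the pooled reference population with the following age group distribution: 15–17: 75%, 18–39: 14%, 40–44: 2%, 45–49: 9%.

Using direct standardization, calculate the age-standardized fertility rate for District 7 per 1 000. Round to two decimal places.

22.23

Age-specific rates per 1 000 for District 7: 5.905, 108.907, 100.082, 6.150.
Standard weights: 0.75, 0.14, 0.02, 0.09.
Standardized rate: 0.7500×5.905 + 0.1400×108.907 + 0.0200×100.082 + 0.0900×6.150 = 22.2307 per 1 000.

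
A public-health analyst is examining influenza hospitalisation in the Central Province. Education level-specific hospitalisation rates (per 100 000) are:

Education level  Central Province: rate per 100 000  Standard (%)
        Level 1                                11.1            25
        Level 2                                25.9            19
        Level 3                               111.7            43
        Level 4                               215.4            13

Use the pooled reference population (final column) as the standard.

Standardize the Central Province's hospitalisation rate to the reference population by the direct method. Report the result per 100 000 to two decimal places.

Standard weights: 0.25, 0.19, 0.43, 0.13.
Standardized rate: 0.2500×11.1 + 0.1900×25.9 + 0.4300×111.7 + 0.1300×215.4 = 83.7290 per 100 000.

83.73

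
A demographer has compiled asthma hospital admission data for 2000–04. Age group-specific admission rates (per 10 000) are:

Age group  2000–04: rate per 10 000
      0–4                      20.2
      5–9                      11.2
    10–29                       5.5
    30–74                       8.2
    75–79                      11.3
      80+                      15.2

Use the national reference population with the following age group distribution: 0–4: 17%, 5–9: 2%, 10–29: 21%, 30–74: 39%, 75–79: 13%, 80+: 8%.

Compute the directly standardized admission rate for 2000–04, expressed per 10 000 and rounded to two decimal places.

10.70

Standard weights: 0.17, 0.02, 0.21, 0.39, 0.13, 0.08.
Standardized rate: 0.1700×20.2 + 0.0200×11.2 + 0.2100×5.5 + 0.3900×8.2 + 0.1300×11.3 + 0.0800×15.2 = 10.6960 per 10 000.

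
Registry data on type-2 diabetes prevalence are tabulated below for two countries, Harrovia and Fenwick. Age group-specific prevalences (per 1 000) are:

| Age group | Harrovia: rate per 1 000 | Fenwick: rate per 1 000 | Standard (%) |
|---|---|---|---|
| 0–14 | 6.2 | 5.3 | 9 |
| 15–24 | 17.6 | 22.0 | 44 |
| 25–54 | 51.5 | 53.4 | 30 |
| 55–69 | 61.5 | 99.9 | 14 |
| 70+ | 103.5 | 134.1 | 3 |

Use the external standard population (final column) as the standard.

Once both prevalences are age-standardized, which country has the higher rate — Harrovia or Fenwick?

Fenwick

Standard weights: 0.09, 0.44, 0.30, 0.14, 0.03.
Harrovia: 0.0900×6.2 + 0.4400×17.6 + 0.3000×51.5 + 0.1400×61.5 + 0.0300×103.5 = 35.4670 per 1 000.
Fenwick: 0.0900×5.3 + 0.4400×22.0 + 0.3000×53.4 + 0.1400×99.9 + 0.0300×134.1 = 44.1860 per 1 000.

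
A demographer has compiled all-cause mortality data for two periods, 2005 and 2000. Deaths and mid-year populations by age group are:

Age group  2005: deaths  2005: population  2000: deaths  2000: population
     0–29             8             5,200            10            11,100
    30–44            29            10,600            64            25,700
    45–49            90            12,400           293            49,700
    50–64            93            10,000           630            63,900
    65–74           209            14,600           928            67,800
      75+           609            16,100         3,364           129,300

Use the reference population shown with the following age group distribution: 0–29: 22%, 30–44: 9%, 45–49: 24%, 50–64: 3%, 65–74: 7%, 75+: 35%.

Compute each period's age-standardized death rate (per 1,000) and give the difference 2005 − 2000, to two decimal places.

4.65

Age-specific rates per 1,000 for 2005: 1.538, 2.736, 7.258, 9.300, 14.315, 37.826.
For 2000: 0.901, 2.490, 5.895, 9.859, 13.687, 26.017.
Standard weights: 0.22, 0.09, 0.24, 0.03, 0.07, 0.35.
2005: 0.2200×1.538 + 0.0900×2.736 + 0.2400×7.258 + 0.0300×9.300 + 0.0700×14.315 + 0.3500×37.826 = 16.8468 per 1,000.
2000: 0.2200×0.901 + 0.0900×2.490 + 0.2400×5.895 + 0.0300×9.859 + 0.0700×13.687 + 0.3500×26.017 = 12.1971 per 1,000.
Difference = 16.8468 − 12.1971 = 4.6498.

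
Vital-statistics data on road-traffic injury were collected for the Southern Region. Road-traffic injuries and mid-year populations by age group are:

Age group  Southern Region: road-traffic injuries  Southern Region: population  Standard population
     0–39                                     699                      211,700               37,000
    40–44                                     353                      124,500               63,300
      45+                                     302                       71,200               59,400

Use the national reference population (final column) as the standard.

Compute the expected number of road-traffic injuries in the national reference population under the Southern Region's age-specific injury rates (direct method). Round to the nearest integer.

Age-specific rates per 100,000 for the Southern Region: 330.18, 283.53, 424.16.
Expected road-traffic injuries = Σ (standard pop × age-specific rate ÷ 100,000)
= 37,000×330.18/100,000 + 63,300×283.53/100,000 + 59,400×424.16/100,000
= 122.17 + 179.48 + 251.95 = 553.59.

554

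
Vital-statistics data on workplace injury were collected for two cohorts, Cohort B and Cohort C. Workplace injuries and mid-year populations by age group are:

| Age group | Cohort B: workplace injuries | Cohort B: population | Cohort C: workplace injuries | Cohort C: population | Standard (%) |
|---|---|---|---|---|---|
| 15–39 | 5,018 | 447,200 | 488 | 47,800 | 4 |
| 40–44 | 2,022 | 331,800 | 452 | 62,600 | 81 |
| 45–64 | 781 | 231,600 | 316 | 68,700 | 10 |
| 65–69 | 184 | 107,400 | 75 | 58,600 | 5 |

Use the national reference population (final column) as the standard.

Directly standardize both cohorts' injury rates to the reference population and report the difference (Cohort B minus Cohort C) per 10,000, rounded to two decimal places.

-9.73

Age-specific rates per 10,000 for Cohort B: 112.21, 60.94, 33.72, 17.13.
For Cohort C: 102.09, 72.20, 46.00, 12.80.
Standard weights: 0.04, 0.81, 0.10, 0.05.
Cohort B: 0.0400×112.21 + 0.8100×60.94 + 0.1000×33.72 + 0.0500×17.13 = 58.0788 per 10,000.
Cohort C: 0.0400×102.09 + 0.8100×72.20 + 0.1000×46.00 + 0.0500×12.80 = 67.8089 per 10,000.
Difference = 58.0788 − 67.8089 = -9.7301.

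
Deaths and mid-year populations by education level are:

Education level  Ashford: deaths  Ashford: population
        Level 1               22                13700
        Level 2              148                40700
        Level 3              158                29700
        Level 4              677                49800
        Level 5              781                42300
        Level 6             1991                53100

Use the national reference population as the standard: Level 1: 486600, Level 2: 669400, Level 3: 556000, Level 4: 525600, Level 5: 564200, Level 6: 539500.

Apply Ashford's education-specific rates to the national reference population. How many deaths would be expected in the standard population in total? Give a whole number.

Education-specific rates per 1000 for Ashford: 1.606, 3.636, 5.320, 13.594, 18.463, 37.495.
Expected deaths = Σ (standard pop × education-specific rate ÷ 1000)
= 486600×1.606/1000 + 669400×3.636/1000 + 556000×5.320/1000 + 525600×13.594/1000 + 564200×18.463/1000 + 539500×37.495/1000
= 781.40 + 2434.18 + 2957.85 + 7145.20 + 10417.03 + 20228.71 = 43964.37.

43964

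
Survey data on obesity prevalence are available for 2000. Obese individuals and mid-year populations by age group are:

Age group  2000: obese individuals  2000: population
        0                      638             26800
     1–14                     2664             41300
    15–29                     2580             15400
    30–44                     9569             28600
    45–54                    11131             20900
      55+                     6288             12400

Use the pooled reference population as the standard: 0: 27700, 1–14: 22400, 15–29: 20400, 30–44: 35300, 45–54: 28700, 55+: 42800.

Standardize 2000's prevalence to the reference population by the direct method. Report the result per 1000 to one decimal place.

Age-specific rates per 1000 for 2000: 23.806, 64.504, 167.532, 334.580, 532.584, 507.097.
Standard total = 177300; weights = 0.1562, 0.1263, 0.1151, 0.1991, 0.1619, 0.2414.
Standardized rate: 0.1562×23.806 + 0.1263×64.504 + 0.1151×167.532 + 0.1991×334.580 + 0.1619×532.584 + 0.2414×507.097 = 306.3821 per 1000.

306.4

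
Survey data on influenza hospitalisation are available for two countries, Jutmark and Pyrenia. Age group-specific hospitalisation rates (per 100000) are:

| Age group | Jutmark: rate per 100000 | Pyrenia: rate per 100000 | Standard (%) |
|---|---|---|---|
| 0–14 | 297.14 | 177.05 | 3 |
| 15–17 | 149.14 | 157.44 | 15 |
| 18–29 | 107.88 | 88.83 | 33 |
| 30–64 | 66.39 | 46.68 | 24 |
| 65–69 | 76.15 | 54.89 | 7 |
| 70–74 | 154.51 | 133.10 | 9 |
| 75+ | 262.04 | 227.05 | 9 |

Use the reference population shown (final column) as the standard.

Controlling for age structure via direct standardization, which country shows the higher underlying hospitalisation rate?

Jutmark

Standard weights: 0.03, 0.15, 0.33, 0.24, 0.07, 0.09, 0.09.
Jutmark: 0.0300×297.14 + 0.1500×149.14 + 0.3300×107.88 + 0.2400×66.39 + 0.0700×76.15 + 0.0900×154.51 + 0.0900×262.04 = 125.6392 per 100000.
Pyrenia: 0.0300×177.05 + 0.1500×157.44 + 0.3300×88.83 + 0.2400×46.68 + 0.0700×54.89 + 0.0900×133.10 + 0.0900×227.05 = 105.7004 per 100000.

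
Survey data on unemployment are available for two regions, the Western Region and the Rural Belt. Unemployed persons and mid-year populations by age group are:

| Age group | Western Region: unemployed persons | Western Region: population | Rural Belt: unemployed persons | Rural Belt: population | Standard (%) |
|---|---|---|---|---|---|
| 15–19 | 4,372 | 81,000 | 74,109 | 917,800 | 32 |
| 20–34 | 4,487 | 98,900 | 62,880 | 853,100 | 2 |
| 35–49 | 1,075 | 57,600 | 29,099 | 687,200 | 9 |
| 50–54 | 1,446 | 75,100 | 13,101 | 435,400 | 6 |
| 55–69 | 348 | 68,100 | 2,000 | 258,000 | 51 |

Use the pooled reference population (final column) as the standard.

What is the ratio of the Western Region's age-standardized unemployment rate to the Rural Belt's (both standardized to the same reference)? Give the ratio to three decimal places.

0.640

Age-specific rates per 1,000 for the Western Region: 53.975, 45.369, 18.663, 19.254, 5.110.
For the Rural Belt: 80.746, 73.708, 42.344, 30.090, 7.752.
Standard weights: 0.32, 0.02, 0.09, 0.06, 0.51.
The Western Region: 0.3200×53.975 + 0.0200×45.369 + 0.0900×18.663 + 0.0600×19.254 + 0.5100×5.110 = 23.6206 per 1,000.
The Rural Belt: 0.3200×80.746 + 0.0200×73.708 + 0.0900×42.344 + 0.0600×30.090 + 0.5100×7.752 = 36.8828 per 1,000.
Ratio = 23.6206 ÷ 36.8828 = 0.64042.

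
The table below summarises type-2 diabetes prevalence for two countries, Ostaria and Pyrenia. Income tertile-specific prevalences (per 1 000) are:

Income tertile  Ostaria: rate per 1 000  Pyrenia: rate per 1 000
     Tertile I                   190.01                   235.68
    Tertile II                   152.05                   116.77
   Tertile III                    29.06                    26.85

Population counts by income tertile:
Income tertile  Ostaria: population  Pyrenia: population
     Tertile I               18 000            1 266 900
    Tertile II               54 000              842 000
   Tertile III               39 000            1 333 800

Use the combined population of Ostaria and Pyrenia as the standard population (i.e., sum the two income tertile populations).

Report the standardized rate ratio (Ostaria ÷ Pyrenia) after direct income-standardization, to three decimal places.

Combined standard total = 3 553 700; weights = 0.3616, 0.2521, 0.3863.
Ostaria: 0.3616×190.01 + 0.2521×152.05 + 0.3863×29.06 = 118.2638 per 1 000.
Pyrenia: 0.3616×235.68 + 0.2521×116.77 + 0.3863×26.85 = 125.0277 per 1 000.
Ratio = 118.2638 ÷ 125.0277 = 0.94590.

0.946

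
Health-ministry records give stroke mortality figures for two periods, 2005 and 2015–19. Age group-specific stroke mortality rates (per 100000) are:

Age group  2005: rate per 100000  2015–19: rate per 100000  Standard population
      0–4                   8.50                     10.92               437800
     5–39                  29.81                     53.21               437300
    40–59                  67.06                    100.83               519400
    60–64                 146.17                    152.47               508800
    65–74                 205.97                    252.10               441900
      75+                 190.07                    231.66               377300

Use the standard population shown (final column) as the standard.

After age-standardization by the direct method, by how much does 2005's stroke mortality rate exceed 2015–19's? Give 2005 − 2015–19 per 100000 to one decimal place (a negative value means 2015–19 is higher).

-25.0

Standard total = 2722500; weights = 0.1608, 0.1606, 0.1908, 0.1869, 0.1623, 0.1386.
2005: 0.1608×8.50 + 0.1606×29.81 + 0.1908×67.06 + 0.1869×146.17 + 0.1623×205.97 + 0.1386×190.07 = 106.0389 per 100000.
2015–19: 0.1608×10.92 + 0.1606×53.21 + 0.1908×100.83 + 0.1869×152.47 + 0.1623×252.10 + 0.1386×231.66 = 131.0581 per 100000.
Difference = 106.0389 − 131.0581 = -25.0191.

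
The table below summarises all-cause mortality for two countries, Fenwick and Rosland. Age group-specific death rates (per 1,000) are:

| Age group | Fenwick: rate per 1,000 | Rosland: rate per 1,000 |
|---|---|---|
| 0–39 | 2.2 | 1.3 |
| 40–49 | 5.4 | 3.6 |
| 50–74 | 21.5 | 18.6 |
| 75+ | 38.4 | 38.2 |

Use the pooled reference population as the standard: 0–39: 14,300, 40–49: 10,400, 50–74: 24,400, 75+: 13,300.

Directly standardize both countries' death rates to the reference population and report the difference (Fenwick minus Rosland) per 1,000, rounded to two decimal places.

1.68

Standard total = 62,400; weights = 0.2292, 0.1667, 0.3910, 0.2131.
Fenwick: 0.2292×2.2 + 0.1667×5.4 + 0.3910×21.5 + 0.2131×38.4 = 17.9958 per 1,000.
Rosland: 0.2292×1.3 + 0.1667×3.6 + 0.3910×18.6 + 0.2131×38.2 = 16.3130 per 1,000.
Difference = 17.9958 − 16.3130 = 1.6829.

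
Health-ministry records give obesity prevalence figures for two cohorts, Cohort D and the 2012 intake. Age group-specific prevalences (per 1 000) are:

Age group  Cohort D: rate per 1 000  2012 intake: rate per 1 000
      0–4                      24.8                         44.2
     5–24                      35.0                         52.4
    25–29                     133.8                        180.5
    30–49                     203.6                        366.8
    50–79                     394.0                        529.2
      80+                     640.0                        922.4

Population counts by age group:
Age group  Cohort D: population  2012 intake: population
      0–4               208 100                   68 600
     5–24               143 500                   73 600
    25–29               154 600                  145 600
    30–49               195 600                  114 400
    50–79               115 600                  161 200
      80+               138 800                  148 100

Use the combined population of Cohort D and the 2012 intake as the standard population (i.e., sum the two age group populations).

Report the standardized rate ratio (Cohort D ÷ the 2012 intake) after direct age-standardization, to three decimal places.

0.681

Combined standard total = 1 667 700; weights = 0.1659, 0.1302, 0.1800, 0.1859, 0.1660, 0.1720.
Cohort D: 0.1659×24.8 + 0.1302×35.0 + 0.1800×133.8 + 0.1859×203.6 + 0.1660×394.0 + 0.1720×640.0 = 246.0986 per 1 000.
The 2012 intake: 0.1659×44.2 + 0.1302×52.4 + 0.1800×180.5 + 0.1859×366.8 + 0.1660×529.2 + 0.1720×922.4 = 361.3476 per 1 000.
Ratio = 246.0986 ÷ 361.3476 = 0.68106.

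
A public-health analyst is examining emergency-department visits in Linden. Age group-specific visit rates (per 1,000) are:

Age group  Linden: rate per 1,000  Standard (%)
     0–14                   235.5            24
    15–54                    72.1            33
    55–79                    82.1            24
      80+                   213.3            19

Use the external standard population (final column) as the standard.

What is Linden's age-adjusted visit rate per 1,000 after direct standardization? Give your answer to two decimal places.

140.54

Standard weights: 0.24, 0.33, 0.24, 0.19.
Standardized rate: 0.2400×235.5 + 0.3300×72.1 + 0.2400×82.1 + 0.1900×213.3 = 140.5440 per 1,000.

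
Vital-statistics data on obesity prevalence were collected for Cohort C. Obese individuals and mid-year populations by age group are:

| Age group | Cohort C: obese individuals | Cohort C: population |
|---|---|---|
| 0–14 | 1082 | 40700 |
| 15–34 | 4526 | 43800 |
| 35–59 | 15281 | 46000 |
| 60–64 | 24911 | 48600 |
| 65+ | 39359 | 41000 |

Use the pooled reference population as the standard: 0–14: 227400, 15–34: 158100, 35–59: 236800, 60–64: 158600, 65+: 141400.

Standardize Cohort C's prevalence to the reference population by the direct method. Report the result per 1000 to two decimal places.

344.88

Age-specific rates per 1000 for Cohort C: 26.585, 103.333, 332.196, 512.572, 959.976.
Standard total = 922300; weights = 0.2466, 0.1714, 0.2567, 0.1720, 0.1533.
Standardized rate: 0.2466×26.585 + 0.1714×103.333 + 0.2567×332.196 + 0.1720×512.572 + 0.1533×959.976 = 344.8778 per 1000.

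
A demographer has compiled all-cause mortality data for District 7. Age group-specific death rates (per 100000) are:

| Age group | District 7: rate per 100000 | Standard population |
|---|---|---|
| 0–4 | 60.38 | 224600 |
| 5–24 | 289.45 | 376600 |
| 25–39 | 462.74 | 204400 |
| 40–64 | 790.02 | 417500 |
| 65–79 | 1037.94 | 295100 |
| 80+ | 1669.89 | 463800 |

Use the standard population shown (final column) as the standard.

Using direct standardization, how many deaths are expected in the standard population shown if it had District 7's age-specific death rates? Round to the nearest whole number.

16278

Expected deaths = Σ (standard pop × age-specific rate ÷ 100000)
= 224600×60.38/100000 + 376600×289.45/100000 + 204400×462.74/100000 + 417500×790.02/100000 + 295100×1037.94/100000 + 463800×1669.89/100000
= 135.61 + 1090.07 + 945.84 + 3298.33 + 3062.96 + 7744.95 = 16277.77.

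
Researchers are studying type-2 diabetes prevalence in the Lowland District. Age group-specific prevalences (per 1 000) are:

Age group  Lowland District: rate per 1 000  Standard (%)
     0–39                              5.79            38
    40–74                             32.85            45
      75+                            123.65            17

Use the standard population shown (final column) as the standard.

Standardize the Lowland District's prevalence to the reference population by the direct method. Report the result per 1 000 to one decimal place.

Standard weights: 0.38, 0.45, 0.17.
Standardized rate: 0.3800×5.79 + 0.4500×32.85 + 0.1700×123.65 = 38.0032 per 1 000.

38.0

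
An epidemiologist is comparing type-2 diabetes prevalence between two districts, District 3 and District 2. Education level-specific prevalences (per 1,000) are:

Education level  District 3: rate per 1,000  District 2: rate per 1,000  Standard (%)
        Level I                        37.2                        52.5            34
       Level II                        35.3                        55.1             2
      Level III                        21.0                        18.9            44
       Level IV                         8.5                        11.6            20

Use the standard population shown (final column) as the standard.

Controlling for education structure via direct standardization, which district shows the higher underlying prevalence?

Standard weights: 0.34, 0.02, 0.44, 0.20.
District 3: 0.3400×37.2 + 0.0200×35.3 + 0.4400×21.0 + 0.2000×8.5 = 24.2940 per 1,000.
District 2: 0.3400×52.5 + 0.0200×55.1 + 0.4400×18.9 + 0.2000×11.6 = 29.5880 per 1,000.

District 2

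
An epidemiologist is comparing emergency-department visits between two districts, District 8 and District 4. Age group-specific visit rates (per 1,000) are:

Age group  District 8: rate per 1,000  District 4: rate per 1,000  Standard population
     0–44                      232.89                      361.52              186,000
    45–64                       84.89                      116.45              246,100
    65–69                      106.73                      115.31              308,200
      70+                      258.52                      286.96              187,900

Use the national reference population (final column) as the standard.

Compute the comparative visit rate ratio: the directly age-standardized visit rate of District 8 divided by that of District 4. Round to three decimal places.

0.786

Standard total = 928,200; weights = 0.2004, 0.2651, 0.3320, 0.2024.
District 8: 0.2004×232.89 + 0.2651×84.89 + 0.3320×106.73 + 0.2024×258.52 = 156.9479 per 1,000.
District 4: 0.2004×361.52 + 0.2651×116.45 + 0.3320×115.31 + 0.2024×286.96 = 199.6977 per 1,000.
Ratio = 156.9479 ÷ 199.6977 = 0.78593.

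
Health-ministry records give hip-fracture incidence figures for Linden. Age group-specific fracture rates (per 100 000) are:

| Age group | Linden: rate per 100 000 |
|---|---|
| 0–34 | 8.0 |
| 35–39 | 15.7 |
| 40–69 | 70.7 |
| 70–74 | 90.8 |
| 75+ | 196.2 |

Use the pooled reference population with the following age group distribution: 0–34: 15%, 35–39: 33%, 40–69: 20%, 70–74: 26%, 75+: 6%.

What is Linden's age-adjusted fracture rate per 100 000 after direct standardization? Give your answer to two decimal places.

55.90

Standard weights: 0.15, 0.33, 0.20, 0.26, 0.06.
Standardized rate: 0.1500×8.0 + 0.3300×15.7 + 0.2000×70.7 + 0.2600×90.8 + 0.0600×196.2 = 55.9010 per 100 000.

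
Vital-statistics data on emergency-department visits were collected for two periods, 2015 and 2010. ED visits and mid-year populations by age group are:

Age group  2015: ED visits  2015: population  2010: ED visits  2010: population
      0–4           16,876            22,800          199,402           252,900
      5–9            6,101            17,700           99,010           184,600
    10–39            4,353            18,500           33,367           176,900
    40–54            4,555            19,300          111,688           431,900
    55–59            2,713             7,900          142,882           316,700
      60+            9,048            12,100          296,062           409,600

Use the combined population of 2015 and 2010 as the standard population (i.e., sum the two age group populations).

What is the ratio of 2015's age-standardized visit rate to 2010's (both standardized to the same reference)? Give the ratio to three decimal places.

0.917

Age-specific rates per 1,000 for 2015: 740.175, 344.689, 235.297, 236.010, 343.418, 747.769.
For 2010: 788.462, 536.349, 188.621, 258.597, 451.159, 722.808.
Combined standard total = 1,870,900; weights = 0.1474, 0.1081, 0.1044, 0.2412, 0.1735, 0.2254.
2015: 0.1474×740.175 + 0.1081×344.689 + 0.1044×235.297 + 0.2412×236.010 + 0.1735×343.418 + 0.2254×747.769 = 455.9674 per 1,000.
2010: 0.1474×788.462 + 0.1081×536.349 + 0.1044×188.621 + 0.2412×258.597 + 0.1735×451.159 + 0.2254×722.808 = 497.4461 per 1,000.
Ratio = 455.9674 ÷ 497.4461 = 0.91662.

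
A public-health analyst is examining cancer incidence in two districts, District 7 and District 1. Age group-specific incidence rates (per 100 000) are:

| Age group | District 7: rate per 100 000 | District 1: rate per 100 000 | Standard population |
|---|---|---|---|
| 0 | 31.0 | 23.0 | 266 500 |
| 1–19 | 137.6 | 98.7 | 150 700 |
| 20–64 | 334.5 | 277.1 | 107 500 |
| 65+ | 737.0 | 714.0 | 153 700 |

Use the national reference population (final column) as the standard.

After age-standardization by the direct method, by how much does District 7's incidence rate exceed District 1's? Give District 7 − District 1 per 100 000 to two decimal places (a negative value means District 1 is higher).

26.09

Standard total = 678 400; weights = 0.3928, 0.2221, 0.1585, 0.2266.
District 7: 0.3928×31.0 + 0.2221×137.6 + 0.1585×334.5 + 0.2266×737.0 = 262.7262 per 100 000.
District 1: 0.3928×23.0 + 0.2221×98.7 + 0.1585×277.1 + 0.2266×714.0 = 236.6357 per 100 000.
Difference = 262.7262 − 236.6357 = 26.0906.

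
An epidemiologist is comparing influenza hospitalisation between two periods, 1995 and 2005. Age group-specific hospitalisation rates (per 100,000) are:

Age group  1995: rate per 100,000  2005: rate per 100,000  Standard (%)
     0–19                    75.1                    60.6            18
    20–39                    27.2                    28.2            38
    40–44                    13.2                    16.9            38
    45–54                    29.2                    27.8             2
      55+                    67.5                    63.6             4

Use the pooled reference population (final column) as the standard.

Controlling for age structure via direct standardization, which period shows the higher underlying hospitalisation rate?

Standard weights: 0.18, 0.38, 0.38, 0.02, 0.04.
1995: 0.1800×75.1 + 0.3800×27.2 + 0.3800×13.2 + 0.0200×29.2 + 0.0400×67.5 = 32.1540 per 100,000.
2005: 0.1800×60.6 + 0.3800×28.2 + 0.3800×16.9 + 0.0200×27.8 + 0.0400×63.6 = 31.1460 per 100,000.

1995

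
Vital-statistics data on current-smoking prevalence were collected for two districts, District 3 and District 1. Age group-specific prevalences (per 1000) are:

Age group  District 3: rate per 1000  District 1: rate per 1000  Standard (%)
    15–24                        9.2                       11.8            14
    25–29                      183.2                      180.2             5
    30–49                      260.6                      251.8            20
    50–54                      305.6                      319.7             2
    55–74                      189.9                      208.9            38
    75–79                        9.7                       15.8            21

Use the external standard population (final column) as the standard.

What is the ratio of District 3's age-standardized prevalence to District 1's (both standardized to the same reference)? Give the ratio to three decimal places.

0.952

Standard weights: 0.14, 0.05, 0.20, 0.02, 0.38, 0.21.
District 3: 0.1400×9.2 + 0.0500×183.2 + 0.2000×260.6 + 0.0200×305.6 + 0.3800×189.9 + 0.2100×9.7 = 142.8790 per 1000.
District 1: 0.1400×11.8 + 0.0500×180.2 + 0.2000×251.8 + 0.0200×319.7 + 0.3800×208.9 + 0.2100×15.8 = 150.1160 per 1000.
Ratio = 142.8790 ÷ 150.1160 = 0.95179.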